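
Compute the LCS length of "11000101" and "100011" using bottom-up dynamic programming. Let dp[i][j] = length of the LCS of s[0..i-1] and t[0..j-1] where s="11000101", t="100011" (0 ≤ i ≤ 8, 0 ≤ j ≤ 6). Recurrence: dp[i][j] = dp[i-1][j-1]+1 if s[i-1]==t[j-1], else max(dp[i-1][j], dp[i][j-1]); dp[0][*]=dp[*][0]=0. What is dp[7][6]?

   ''  1  0  0  0  1  1
''  0  0  0  0  0  0  0
 1  0  1  1  1  1  1  1
 1  0  1  1  1  1  2  2
 0  0  1  2  2  2  2  2
 0  0  1  2  3  3  3  3
 0  0  1  2  3  4  4  4
 1  0  1  2  3  4  5  5
 0  0  1  2  3  4  5  5
 1  0  1  2  3  4  5  6

5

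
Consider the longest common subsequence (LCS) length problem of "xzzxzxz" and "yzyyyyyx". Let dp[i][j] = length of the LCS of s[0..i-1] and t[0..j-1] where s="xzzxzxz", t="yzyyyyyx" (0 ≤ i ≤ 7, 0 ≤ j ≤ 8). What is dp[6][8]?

2

   ''  y  z  y  y  y  y  y  x
''  0  0  0  0  0  0  0  0  0
 x  0  0  0  0  0  0  0  0  1
 z  0  0  1  1  1  1  1  1  1
 z  0  0  1  1  1  1  1  1  1
 x  0  0  1  1  1  1  1  1  2
 z  0  0  1  1  1  1  1  1  2
 x  0  0  1  1  1  1  1  1  2
 z  0  0  1  1  1  1  1  1  2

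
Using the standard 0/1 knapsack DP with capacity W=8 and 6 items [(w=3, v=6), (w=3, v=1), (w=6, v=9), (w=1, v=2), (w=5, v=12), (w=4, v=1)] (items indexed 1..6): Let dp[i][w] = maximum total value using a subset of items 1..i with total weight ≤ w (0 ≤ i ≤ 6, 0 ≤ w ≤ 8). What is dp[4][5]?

i\w   0   1   2   3   4   5   6   7   8
  0   0   0   0   0   0   0   0   0   0
  1   0   0   0   6   6   6   6   6   6
  2   0   0   0   6   6   6   7   7   7
  3   0   0   0   6   6   6   9   9   9
  4   0   2   2   6   8   8   9  11  11
  5   0   2   2   6   8  12  14  14  18
  6   0   2   2   6   8  12  14  14  18

8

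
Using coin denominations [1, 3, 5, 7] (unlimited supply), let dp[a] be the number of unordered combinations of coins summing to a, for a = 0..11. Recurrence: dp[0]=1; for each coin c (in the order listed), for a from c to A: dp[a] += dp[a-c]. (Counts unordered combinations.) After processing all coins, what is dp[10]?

after  coin     0     1     2     3     4     5     6     7     8     9    10    11
          1     1     1     1     1     1     1     1     1     1     1     1     1
          3     1     1     1     2     2     2     3     3     3     4     4     4
          5     1     1     1     2     2     3     4     4     5     6     7     8
          7     1     1     1     2     2     3     4     5     6     7     9    10

9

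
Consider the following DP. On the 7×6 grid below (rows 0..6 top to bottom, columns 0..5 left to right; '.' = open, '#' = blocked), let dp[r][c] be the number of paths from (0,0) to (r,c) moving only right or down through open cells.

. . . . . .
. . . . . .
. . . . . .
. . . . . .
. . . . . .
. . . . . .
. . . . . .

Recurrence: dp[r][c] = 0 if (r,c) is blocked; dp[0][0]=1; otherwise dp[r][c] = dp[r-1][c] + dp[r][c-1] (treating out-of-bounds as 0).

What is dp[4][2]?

r\c   0   1   2   3   4   5
  0   1   1   1   1   1   1
  1   1   2   3   4   5   6
  2   1   3   6  10  15  21
  3   1   4  10  20  35  56
  4   1   5  15  35  70 126
  5   1   6  21  56 126 252
  6   1   7  28  84 210 462

15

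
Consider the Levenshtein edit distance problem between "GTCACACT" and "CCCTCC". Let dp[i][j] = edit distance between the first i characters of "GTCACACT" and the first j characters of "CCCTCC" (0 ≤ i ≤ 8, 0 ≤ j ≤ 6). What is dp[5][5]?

   ''  C  C  C  T  C  C
''  0  1  2  3  4  5  6
 G  1  1  2  3  4  5  6
 T  2  2  2  3  3  4  5
 C  3  2  2  2  3  3  4
 A  4  3  3  3  3  4  4
 C  5  4  3  3  4  3  4
 A  6  5  4  4  4  4  4
 C  7  6  5  4  5  4  4
 T  8  7  6  5  4  5  5

3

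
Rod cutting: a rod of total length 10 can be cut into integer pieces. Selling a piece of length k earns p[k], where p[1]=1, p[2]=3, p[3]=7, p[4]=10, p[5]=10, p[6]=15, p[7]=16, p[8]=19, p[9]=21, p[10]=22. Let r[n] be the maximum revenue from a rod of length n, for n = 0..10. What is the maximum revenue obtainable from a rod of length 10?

25

   n    0    1    2    3    4    5    6    7    8    9   10
r[n]    0    1    3    7   10   11   15   17   20   22   25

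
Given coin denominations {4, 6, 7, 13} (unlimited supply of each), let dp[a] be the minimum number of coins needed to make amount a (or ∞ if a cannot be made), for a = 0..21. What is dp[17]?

2

 a  0  1  2  3  4  5  6  7  8  9 10 11 12 13 14 15 16 17 18 19 20 21
dp  0  -  -  -  1  -  1  1  2  -  2  2  2  1  2  3  3  2  3  2  2  3
(- denotes ∞ / unreachable)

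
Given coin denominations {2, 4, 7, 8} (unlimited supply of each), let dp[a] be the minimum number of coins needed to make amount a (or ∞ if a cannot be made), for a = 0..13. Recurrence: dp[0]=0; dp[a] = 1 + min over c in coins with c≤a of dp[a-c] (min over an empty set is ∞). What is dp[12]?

 a  0  1  2  3  4  5  6  7  8  9 10 11 12 13
dp  0  -  1  -  1  -  2  1  1  2  2  2  2  3
(- denotes ∞ / unreachable)

2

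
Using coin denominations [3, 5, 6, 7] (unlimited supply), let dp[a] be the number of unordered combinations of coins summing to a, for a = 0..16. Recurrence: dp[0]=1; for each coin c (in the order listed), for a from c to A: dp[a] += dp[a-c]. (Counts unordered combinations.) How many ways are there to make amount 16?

after  coin     0     1     2     3     4     5     6     7     8     9    10    11    12    13    14    15    16
          3     1     0     0     1     0     0     1     0     0     1     0     0     1     0     0     1     0
          5     1     0     0     1     0     1     1     0     1     1     1     1     1     1     1     2     1
          6     1     0     0     1     0     1     2     0     1     2     1     2     3     1     2     4     2
          7     1     0     0     1     0     1     2     1     1     2     2     2     4     3     3     5     4

4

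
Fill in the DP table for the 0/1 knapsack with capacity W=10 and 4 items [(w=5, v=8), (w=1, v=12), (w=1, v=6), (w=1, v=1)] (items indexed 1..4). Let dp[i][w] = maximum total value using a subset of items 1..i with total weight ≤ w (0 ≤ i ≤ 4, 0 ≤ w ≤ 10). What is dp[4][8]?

27

i\w   0   1   2   3   4   5   6   7   8   9  10
  0   0   0   0   0   0   0   0   0   0   0   0
  1   0   0   0   0   0   8   8   8   8   8   8
  2   0  12  12  12  12  12  20  20  20  20  20
  3   0  12  18  18  18  18  20  26  26  26  26
  4   0  12  18  19  19  19  20  26  27  27  27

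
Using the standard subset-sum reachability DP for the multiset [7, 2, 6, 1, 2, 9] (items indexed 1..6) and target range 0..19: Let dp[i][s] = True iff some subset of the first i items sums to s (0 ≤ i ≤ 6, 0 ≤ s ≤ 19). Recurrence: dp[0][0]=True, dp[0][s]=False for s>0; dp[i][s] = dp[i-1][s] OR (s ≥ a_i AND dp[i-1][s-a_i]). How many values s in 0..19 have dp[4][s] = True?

i\s   0   1   2   3   4   5   6   7   8   9  10  11  12  13  14  15  16  17  18  19
  0   T   F   F   F   F   F   F   F   F   F   F   F   F   F   F   F   F   F   F   F
  1   T   F   F   F   F   F   F   T   F   F   F   F   F   F   F   F   F   F   F   F
  2   T   F   T   F   F   F   F   T   F   T   F   F   F   F   F   F   F   F   F   F
  3   T   F   T   F   F   F   T   T   T   T   F   F   F   T   F   T   F   F   F   F
  4   T   T   T   T   F   F   T   T   T   T   T   F   F   T   T   T   T   F   F   F
  5   T   T   T   T   T   T   T   T   T   T   T   T   T   T   T   T   T   T   T   F
  6   T   T   T   T   T   T   T   T   T   T   T   T   T   T   T   T   T   T   T   T

13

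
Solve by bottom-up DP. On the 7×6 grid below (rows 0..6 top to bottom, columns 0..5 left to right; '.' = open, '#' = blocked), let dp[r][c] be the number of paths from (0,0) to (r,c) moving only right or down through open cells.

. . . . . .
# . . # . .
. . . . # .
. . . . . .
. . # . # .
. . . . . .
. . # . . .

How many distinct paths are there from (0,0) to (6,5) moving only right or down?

r\c   0   1   2   3   4   5
  0   1   1   1   1   1   1
  1   0   1   2   0   1   2
  2   0   1   3   3   0   2
  3   0   1   4   7   7   9
  4   0   1   0   7   0   9
  5   0   1   1   8   8  17
  6   0   1   0   8  16  33

33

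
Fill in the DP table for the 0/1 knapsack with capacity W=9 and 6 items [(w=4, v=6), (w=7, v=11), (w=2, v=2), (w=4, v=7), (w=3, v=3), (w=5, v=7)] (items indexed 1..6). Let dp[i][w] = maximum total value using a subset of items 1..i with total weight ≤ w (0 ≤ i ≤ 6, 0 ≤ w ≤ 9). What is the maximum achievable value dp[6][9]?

14

i\w   0   1   2   3   4   5   6   7   8   9
  0   0   0   0   0   0   0   0   0   0   0
  1   0   0   0   0   6   6   6   6   6   6
  2   0   0   0   0   6   6   6  11  11  11
  3   0   0   2   2   6   6   8  11  11  13
  4   0   0   2   2   7   7   9  11  13  13
  5   0   0   2   3   7   7   9  11  13  13
  6   0   0   2   3   7   7   9  11  13  14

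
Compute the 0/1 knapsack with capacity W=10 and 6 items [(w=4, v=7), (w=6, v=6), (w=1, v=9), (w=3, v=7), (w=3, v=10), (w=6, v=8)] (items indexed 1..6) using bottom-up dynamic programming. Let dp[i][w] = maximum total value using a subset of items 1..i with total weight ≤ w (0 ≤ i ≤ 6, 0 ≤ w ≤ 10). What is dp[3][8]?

16

i\w   0   1   2   3   4   5   6   7   8   9  10
  0   0   0   0   0   0   0   0   0   0   0   0
  1   0   0   0   0   7   7   7   7   7   7   7
  2   0   0   0   0   7   7   7   7   7   7  13
  3   0   9   9   9   9  16  16  16  16  16  16
  4   0   9   9   9  16  16  16  16  23  23  23
  5   0   9   9  10  19  19  19  26  26  26  26
  6   0   9   9  10  19  19  19  26  26  26  27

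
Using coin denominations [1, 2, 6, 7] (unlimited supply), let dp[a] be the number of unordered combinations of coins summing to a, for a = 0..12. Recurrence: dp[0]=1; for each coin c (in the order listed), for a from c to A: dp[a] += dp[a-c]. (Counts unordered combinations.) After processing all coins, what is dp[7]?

6

after  coin     0     1     2     3     4     5     6     7     8     9    10    11    12
          1     1     1     1     1     1     1     1     1     1     1     1     1     1
          2     1     1     2     2     3     3     4     4     5     5     6     6     7
          6     1     1     2     2     3     3     5     5     7     7     9     9    12
          7     1     1     2     2     3     3     5     6     8     9    11    12    15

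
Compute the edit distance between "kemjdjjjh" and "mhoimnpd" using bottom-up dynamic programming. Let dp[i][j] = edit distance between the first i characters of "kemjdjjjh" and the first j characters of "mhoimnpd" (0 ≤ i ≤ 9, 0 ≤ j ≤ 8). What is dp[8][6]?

   ''  m  h  o  i  m  n  p  d
''  0  1  2  3  4  5  6  7  8
 k  1  1  2  3  4  5  6  7  8
 e  2  2  2  3  4  5  6  7  8
 m  3  2  3  3  4  4  5  6  7
 j  4  3  3  4  4  5  5  6  7
 d  5  4  4  4  5  5  6  6  6
 j  6  5  5  5  5  6  6  7  7
 j  7  6  6  6  6  6  7  7  8
 j  8  7  7  7  7  7  7  8  8
 h  9  8  7  8  8  8  8  8  9

7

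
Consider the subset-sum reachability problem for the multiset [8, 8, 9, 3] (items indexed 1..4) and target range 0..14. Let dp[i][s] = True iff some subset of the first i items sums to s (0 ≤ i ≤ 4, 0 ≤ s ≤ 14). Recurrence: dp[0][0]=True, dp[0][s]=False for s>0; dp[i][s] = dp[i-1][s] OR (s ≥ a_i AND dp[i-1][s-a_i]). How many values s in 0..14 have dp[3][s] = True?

i\s   0   1   2   3   4   5   6   7   8   9  10  11  12  13  14
  0   T   F   F   F   F   F   F   F   F   F   F   F   F   F   F
  1   T   F   F   F   F   F   F   F   T   F   F   F   F   F   F
  2   T   F   F   F   F   F   F   F   T   F   F   F   F   F   F
  3   T   F   F   F   F   F   F   F   T   T   F   F   F   F   F
  4   T   F   F   T   F   F   F   F   T   T   F   T   T   F   F

3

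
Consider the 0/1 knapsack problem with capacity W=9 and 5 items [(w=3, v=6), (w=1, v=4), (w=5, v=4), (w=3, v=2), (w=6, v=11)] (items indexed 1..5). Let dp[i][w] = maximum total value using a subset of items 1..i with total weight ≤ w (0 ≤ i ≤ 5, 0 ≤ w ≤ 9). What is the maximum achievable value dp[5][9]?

17

i\w   0   1   2   3   4   5   6   7   8   9
  0   0   0   0   0   0   0   0   0   0   0
  1   0   0   0   6   6   6   6   6   6   6
  2   0   4   4   6  10  10  10  10  10  10
  3   0   4   4   6  10  10  10  10  10  14
  4   0   4   4   6  10  10  10  12  12  14
  5   0   4   4   6  10  10  11  15  15  17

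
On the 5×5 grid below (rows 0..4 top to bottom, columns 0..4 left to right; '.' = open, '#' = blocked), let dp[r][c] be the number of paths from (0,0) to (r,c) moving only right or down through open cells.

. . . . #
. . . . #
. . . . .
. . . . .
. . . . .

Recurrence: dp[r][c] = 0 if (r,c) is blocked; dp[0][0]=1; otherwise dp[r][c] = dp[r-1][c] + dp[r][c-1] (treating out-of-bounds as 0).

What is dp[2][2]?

6

r\c   0   1   2   3   4
  0   1   1   1   1   0
  1   1   2   3   4   0
  2   1   3   6  10  10
  3   1   4  10  20  30
  4   1   5  15  35  65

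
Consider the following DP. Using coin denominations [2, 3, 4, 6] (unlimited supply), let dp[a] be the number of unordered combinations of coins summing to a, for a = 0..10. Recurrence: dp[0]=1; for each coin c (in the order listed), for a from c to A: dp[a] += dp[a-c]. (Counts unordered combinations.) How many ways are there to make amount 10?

after  coin     0     1     2     3     4     5     6     7     8     9    10
          2     1     0     1     0     1     0     1     0     1     0     1
          3     1     0     1     1     1     1     2     1     2     2     2
          4     1     0     1     1     2     1     3     2     4     3     5
          6     1     0     1     1     2     1     4     2     5     4     7

7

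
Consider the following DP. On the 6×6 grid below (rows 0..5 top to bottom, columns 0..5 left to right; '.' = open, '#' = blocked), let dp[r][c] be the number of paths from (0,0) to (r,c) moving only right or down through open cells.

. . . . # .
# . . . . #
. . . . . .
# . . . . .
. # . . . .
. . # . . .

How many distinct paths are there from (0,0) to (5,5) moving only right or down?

108

r\c   0   1   2   3   4   5
  0   1   1   1   1   0   0
  1   0   1   2   3   3   0
  2   0   1   3   6   9   9
  3   0   1   4  10  19  28
  4   0   0   4  14  33  61
  5   0   0   0  14  47 108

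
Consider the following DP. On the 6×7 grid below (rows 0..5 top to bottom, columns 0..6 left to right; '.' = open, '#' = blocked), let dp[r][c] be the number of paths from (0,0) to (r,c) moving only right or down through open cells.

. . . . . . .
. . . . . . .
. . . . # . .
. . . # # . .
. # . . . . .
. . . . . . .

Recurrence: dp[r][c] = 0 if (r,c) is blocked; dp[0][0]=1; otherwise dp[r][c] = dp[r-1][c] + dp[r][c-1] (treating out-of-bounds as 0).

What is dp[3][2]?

10

r\c   0   1   2   3   4   5   6
  0   1   1   1   1   1   1   1
  1   1   2   3   4   5   6   7
  2   1   3   6  10   0   6  13
  3   1   4  10   0   0   6  19
  4   1   0  10  10  10  16  35
  5   1   1  11  21  31  47  82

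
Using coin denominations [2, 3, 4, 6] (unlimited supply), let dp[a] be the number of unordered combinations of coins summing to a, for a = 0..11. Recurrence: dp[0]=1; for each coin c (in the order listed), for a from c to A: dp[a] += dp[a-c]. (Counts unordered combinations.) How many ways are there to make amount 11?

5

after  coin     0     1     2     3     4     5     6     7     8     9    10    11
          2     1     0     1     0     1     0     1     0     1     0     1     0
          3     1     0     1     1     1     1     2     1     2     2     2     2
          4     1     0     1     1     2     1     3     2     4     3     5     4
          6     1     0     1     1     2     1     4     2     5     4     7     5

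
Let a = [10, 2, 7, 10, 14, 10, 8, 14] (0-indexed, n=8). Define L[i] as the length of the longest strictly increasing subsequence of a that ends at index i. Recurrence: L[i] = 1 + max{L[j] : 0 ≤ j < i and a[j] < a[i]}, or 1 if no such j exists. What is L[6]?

   i    0    1    2    3    4    5    6    7
a[i]   10    2    7   10   14   10    8   14
L[i]    1    1    2    3    4    3    3    4

3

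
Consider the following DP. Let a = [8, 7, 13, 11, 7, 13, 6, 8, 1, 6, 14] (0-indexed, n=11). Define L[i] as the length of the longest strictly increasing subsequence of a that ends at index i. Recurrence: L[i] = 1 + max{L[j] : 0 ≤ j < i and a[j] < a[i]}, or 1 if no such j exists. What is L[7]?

   i    0    1    2    3    4    5    6    7    8    9   10
a[i]    8    7   13   11    7   13    6    8    1    6   14
L[i]    1    1    2    2    1    3    1    2    1    2    4

2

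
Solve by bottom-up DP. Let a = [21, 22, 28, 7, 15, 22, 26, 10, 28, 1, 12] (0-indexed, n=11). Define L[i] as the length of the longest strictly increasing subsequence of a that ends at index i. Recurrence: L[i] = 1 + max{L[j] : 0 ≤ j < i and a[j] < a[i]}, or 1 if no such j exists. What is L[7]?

2

   i    0    1    2    3    4    5    6    7    8    9   10
a[i]   21   22   28    7   15   22   26   10   28    1   12
L[i]    1    2    3    1    2    3    4    2    5    1    3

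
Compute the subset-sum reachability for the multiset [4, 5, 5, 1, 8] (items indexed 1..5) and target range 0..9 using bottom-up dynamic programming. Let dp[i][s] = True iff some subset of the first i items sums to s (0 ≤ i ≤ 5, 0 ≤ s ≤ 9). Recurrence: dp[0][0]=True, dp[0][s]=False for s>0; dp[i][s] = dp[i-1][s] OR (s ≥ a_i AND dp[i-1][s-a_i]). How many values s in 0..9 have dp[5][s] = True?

7

i\s   0   1   2   3   4   5   6   7   8   9
  0   T   F   F   F   F   F   F   F   F   F
  1   T   F   F   F   T   F   F   F   F   F
  2   T   F   F   F   T   T   F   F   F   T
  3   T   F   F   F   T   T   F   F   F   T
  4   T   T   F   F   T   T   T   F   F   T
  5   T   T   F   F   T   T   T   F   T   T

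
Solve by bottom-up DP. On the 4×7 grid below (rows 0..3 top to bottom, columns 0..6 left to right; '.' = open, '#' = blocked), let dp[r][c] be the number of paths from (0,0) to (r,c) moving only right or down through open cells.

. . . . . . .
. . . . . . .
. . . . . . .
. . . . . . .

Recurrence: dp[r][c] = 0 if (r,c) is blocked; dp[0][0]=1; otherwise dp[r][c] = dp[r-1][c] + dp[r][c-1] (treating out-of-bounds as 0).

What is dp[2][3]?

10

r\c   0   1   2   3   4   5   6
  0   1   1   1   1   1   1   1
  1   1   2   3   4   5   6   7
  2   1   3   6  10  15  21  28
  3   1   4  10  20  35  56  84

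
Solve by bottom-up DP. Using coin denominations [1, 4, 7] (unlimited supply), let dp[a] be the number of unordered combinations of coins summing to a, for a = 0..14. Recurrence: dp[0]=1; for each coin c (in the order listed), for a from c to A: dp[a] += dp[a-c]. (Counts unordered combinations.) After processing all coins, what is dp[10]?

4

after  coin     0     1     2     3     4     5     6     7     8     9    10    11    12    13    14
          1     1     1     1     1     1     1     1     1     1     1     1     1     1     1     1
          4     1     1     1     1     2     2     2     2     3     3     3     3     4     4     4
          7     1     1     1     1     2     2     2     3     4     4     4     5     6     6     7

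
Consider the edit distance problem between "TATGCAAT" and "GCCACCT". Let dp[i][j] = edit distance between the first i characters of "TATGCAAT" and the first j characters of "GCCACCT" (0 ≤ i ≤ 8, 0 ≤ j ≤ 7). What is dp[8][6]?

   ''  G  C  C  A  C  C  T
''  0  1  2  3  4  5  6  7
 T  1  1  2  3  4  5  6  6
 A  2  2  2  3  3  4  5  6
 T  3  3  3  3  4  4  5  5
 G  4  3  4  4  4  5  5  6
 C  5  4  3  4  5  4  5  6
 A  6  5  4  4  4  5  5  6
 A  7  6  5  5  4  5  6  6
 T  8  7  6  6  5  5  6  6

6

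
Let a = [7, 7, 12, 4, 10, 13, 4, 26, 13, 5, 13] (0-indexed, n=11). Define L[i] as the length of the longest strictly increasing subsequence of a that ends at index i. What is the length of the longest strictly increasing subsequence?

4

   i    0    1    2    3    4    5    6    7    8    9   10
a[i]    7    7   12    4   10   13    4   26   13    5   13
L[i]    1    1    2    1    2    3    1    4    3    2    3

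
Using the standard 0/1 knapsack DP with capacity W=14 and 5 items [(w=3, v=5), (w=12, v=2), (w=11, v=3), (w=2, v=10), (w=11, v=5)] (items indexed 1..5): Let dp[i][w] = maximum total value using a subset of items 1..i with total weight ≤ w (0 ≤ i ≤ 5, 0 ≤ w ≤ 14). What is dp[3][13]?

i\w   0   1   2   3   4   5   6   7   8   9  10  11  12  13  14
  0   0   0   0   0   0   0   0   0   0   0   0   0   0   0   0
  1   0   0   0   5   5   5   5   5   5   5   5   5   5   5   5
  2   0   0   0   5   5   5   5   5   5   5   5   5   5   5   5
  3   0   0   0   5   5   5   5   5   5   5   5   5   5   5   8
  4   0   0  10  10  10  15  15  15  15  15  15  15  15  15  15
  5   0   0  10  10  10  15  15  15  15  15  15  15  15  15  15

5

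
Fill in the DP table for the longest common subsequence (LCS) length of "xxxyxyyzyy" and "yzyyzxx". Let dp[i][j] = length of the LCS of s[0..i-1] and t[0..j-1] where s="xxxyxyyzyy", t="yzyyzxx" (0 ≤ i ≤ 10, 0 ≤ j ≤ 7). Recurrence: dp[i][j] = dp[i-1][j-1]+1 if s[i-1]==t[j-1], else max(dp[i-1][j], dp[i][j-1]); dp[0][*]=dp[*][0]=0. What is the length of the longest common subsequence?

   ''  y  z  y  y  z  x  x
''  0  0  0  0  0  0  0  0
 x  0  0  0  0  0  0  1  1
 x  0  0  0  0  0  0  1  2
 x  0  0  0  0  0  0  1  2
 y  0  1  1  1  1  1  1  2
 x  0  1  1  1  1  1  2  2
 y  0  1  1  2  2  2  2  2
 y  0  1  1  2  3  3  3  3
 z  0  1  2  2  3  4  4  4
 y  0  1  2  3  3  4  4  4
 y  0  1  2  3  4  4  4  4

4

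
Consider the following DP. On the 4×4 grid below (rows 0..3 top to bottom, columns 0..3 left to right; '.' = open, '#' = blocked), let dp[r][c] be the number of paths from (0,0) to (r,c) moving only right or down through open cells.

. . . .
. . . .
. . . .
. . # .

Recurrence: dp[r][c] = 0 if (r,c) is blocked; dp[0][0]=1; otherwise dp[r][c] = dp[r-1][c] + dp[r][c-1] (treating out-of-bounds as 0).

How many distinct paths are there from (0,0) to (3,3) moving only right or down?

10

r\c   0   1   2   3
  0   1   1   1   1
  1   1   2   3   4
  2   1   3   6  10
  3   1   4   0  10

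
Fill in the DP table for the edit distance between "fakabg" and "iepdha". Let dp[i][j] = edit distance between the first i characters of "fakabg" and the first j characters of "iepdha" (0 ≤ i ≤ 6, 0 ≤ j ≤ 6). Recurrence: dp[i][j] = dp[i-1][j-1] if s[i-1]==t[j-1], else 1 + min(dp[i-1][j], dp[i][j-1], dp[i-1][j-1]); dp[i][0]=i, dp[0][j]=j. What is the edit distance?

6

   ''  i  e  p  d  h  a
''  0  1  2  3  4  5  6
 f  1  1  2  3  4  5  6
 a  2  2  2  3  4  5  5
 k  3  3  3  3  4  5  6
 a  4  4  4  4  4  5  5
 b  5  5  5  5  5  5  6
 g  6  6  6  6  6  6  6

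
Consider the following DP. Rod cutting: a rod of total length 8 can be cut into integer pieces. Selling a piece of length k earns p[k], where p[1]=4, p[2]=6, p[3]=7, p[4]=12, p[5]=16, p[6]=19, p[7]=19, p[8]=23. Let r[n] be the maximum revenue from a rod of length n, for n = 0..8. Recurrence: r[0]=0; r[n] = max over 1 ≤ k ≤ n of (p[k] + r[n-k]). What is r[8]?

32

   n    0    1    2    3    4    5    6    7    8
r[n]    0    4    8   12   16   20   24   28   32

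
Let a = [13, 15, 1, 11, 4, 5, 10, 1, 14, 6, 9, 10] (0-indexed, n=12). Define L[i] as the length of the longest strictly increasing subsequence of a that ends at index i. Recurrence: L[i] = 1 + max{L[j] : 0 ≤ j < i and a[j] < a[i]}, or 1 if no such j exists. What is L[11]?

   i    0    1    2    3    4    5    6    7    8    9   10   11
a[i]   13   15    1   11    4    5   10    1   14    6    9   10
L[i]    1    2    1    2    2    3    4    1    5    4    5    6

6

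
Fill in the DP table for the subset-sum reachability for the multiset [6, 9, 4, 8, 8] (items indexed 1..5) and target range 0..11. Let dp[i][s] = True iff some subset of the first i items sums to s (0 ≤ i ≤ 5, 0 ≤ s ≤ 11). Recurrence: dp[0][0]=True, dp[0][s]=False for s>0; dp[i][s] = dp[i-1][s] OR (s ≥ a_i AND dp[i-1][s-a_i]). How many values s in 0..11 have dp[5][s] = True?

i\s   0   1   2   3   4   5   6   7   8   9  10  11
  0   T   F   F   F   F   F   F   F   F   F   F   F
  1   T   F   F   F   F   F   T   F   F   F   F   F
  2   T   F   F   F   F   F   T   F   F   T   F   F
  3   T   F   F   F   T   F   T   F   F   T   T   F
  4   T   F   F   F   T   F   T   F   T   T   T   F
  5   T   F   F   F   T   F   T   F   T   T   T   F

6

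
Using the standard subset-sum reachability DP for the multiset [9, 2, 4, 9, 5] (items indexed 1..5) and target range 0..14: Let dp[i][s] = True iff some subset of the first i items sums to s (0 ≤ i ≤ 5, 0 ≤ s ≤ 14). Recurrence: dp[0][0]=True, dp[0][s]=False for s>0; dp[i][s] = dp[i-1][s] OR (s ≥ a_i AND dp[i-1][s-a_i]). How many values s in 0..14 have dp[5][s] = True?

10

i\s   0   1   2   3   4   5   6   7   8   9  10  11  12  13  14
  0   T   F   F   F   F   F   F   F   F   F   F   F   F   F   F
  1   T   F   F   F   F   F   F   F   F   T   F   F   F   F   F
  2   T   F   T   F   F   F   F   F   F   T   F   T   F   F   F
  3   T   F   T   F   T   F   T   F   F   T   F   T   F   T   F
  4   T   F   T   F   T   F   T   F   F   T   F   T   F   T   F
  5   T   F   T   F   T   T   T   T   F   T   F   T   F   T   T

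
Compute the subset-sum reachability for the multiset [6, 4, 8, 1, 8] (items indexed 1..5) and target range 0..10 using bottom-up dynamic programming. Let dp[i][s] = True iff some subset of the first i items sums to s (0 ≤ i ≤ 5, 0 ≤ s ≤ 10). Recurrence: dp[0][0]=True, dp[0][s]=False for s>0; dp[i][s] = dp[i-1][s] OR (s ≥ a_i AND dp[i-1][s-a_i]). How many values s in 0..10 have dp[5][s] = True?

i\s   0   1   2   3   4   5   6   7   8   9  10
  0   T   F   F   F   F   F   F   F   F   F   F
  1   T   F   F   F   F   F   T   F   F   F   F
  2   T   F   F   F   T   F   T   F   F   F   T
  3   T   F   F   F   T   F   T   F   T   F   T
  4   T   T   F   F   T   T   T   T   T   T   T
  5   T   T   F   F   T   T   T   T   T   T   T

9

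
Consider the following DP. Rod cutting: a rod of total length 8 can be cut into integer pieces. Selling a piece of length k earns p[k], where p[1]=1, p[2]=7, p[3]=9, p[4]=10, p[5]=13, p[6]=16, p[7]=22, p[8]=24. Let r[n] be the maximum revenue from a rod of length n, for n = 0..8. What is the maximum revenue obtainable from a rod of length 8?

   n    0    1    2    3    4    5    6    7    8
r[n]    0    1    7    9   14   16   21   23   28

28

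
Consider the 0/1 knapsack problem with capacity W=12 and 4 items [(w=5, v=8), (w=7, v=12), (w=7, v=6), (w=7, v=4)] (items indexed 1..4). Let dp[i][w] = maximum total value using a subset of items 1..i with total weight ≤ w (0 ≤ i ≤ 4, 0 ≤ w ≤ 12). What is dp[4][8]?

12

i\w   0   1   2   3   4   5   6   7   8   9  10  11  12
  0   0   0   0   0   0   0   0   0   0   0   0   0   0
  1   0   0   0   0   0   8   8   8   8   8   8   8   8
  2   0   0   0   0   0   8   8  12  12  12  12  12  20
  3   0   0   0   0   0   8   8  12  12  12  12  12  20
  4   0   0   0   0   0   8   8  12  12  12  12  12  20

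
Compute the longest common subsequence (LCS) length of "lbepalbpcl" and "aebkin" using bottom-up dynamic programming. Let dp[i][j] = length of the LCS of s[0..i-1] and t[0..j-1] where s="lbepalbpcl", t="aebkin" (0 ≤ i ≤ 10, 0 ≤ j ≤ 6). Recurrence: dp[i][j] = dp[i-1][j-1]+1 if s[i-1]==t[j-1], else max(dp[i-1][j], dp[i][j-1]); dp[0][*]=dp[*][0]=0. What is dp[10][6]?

2

   ''  a  e  b  k  i  n
''  0  0  0  0  0  0  0
 l  0  0  0  0  0  0  0
 b  0  0  0  1  1  1  1
 e  0  0  1  1  1  1  1
 p  0  0  1  1  1  1  1
 a  0  1  1  1  1  1  1
 l  0  1  1  1  1  1  1
 b  0  1  1  2  2  2  2
 p  0  1  1  2  2  2  2
 c  0  1  1  2  2  2  2
 l  0  1  1  2  2  2  2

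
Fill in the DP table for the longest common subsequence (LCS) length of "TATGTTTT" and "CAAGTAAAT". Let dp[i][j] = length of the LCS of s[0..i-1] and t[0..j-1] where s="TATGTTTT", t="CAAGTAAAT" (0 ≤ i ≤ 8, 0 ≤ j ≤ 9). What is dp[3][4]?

1

   ''  C  A  A  G  T  A  A  A  T
''  0  0  0  0  0  0  0  0  0  0
 T  0  0  0  0  0  1  1  1  1  1
 A  0  0  1  1  1  1  2  2  2  2
 T  0  0  1  1  1  2  2  2  2  3
 G  0  0  1  1  2  2  2  2  2  3
 T  0  0  1  1  2  3  3  3  3  3
 T  0  0  1  1  2  3  3  3  3  4
 T  0  0  1  1  2  3  3  3  3  4
 T  0  0  1  1  2  3  3  3  3  4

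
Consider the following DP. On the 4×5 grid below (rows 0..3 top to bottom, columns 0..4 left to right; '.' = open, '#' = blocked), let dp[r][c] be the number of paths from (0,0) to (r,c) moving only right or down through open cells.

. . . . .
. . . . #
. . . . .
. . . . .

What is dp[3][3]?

r\c   0   1   2   3   4
  0   1   1   1   1   1
  1   1   2   3   4   0
  2   1   3   6  10  10
  3   1   4  10  20  30

20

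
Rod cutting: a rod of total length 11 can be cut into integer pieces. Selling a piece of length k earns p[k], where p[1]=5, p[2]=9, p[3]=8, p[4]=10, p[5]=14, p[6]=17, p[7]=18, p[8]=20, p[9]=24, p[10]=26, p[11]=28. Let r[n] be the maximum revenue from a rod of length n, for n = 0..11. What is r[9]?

45

   n    0    1    2    3    4    5    6    7    8    9   10   11
r[n]    0    5   10   15   20   25   30   35   40   45   50   55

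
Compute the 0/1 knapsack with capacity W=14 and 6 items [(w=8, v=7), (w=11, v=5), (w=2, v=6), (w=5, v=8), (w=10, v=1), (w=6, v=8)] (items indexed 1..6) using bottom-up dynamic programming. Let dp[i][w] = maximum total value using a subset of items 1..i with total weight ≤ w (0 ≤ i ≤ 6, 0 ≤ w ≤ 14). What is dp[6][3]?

6

i\w   0   1   2   3   4   5   6   7   8   9  10  11  12  13  14
  0   0   0   0   0   0   0   0   0   0   0   0   0   0   0   0
  1   0   0   0   0   0   0   0   0   7   7   7   7   7   7   7
  2   0   0   0   0   0   0   0   0   7   7   7   7   7   7   7
  3   0   0   6   6   6   6   6   6   7   7  13  13  13  13  13
  4   0   0   6   6   6   8   8  14  14  14  14  14  14  15  15
  5   0   0   6   6   6   8   8  14  14  14  14  14  14  15  15
  6   0   0   6   6   6   8   8  14  14  14  14  16  16  22  22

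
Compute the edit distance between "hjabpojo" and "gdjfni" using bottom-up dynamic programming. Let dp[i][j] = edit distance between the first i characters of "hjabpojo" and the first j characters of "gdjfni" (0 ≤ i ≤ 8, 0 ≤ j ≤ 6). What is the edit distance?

8

   ''  g  d  j  f  n  i
''  0  1  2  3  4  5  6
 h  1  1  2  3  4  5  6
 j  2  2  2  2  3  4  5
 a  3  3  3  3  3  4  5
 b  4  4  4  4  4  4  5
 p  5  5  5  5  5  5  5
 o  6  6  6  6  6  6  6
 j  7  7  7  6  7  7  7
 o  8  8  8  7  7  8  8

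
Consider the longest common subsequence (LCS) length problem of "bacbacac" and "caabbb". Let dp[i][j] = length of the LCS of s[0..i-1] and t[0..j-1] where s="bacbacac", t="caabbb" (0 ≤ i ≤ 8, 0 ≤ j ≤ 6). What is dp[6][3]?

   ''  c  a  a  b  b  b
''  0  0  0  0  0  0  0
 b  0  0  0  0  1  1  1
 a  0  0  1  1  1  1  1
 c  0  1  1  1  1  1  1
 b  0  1  1  1  2  2  2
 a  0  1  2  2  2  2  2
 c  0  1  2  2  2  2  2
 a  0  1  2  3  3  3  3
 c  0  1  2  3  3  3  3

2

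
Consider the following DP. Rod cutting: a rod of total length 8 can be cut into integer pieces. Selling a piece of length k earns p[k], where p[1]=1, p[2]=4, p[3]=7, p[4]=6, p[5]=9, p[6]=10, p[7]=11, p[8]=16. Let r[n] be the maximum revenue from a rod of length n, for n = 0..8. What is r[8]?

   n    0    1    2    3    4    5    6    7    8
r[n]    0    1    4    7    8   11   14   15   18

18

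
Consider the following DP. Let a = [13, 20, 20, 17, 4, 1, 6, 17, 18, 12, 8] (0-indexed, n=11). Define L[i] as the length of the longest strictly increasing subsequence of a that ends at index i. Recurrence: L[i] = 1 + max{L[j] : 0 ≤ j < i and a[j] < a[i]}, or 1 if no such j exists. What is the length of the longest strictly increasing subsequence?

4

   i    0    1    2    3    4    5    6    7    8    9   10
a[i]   13   20   20   17    4    1    6   17   18   12    8
L[i]    1    2    2    2    1    1    2    3    4    3    3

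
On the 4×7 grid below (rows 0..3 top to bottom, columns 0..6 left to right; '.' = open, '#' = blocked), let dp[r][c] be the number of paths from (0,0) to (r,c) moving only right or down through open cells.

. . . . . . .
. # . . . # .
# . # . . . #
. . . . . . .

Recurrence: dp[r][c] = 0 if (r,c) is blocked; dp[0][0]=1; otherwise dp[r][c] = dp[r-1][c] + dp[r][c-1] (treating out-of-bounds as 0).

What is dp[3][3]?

r\c   0   1   2   3   4   5   6
  0   1   1   1   1   1   1   1
  1   1   0   1   2   3   0   1
  2   0   0   0   2   5   5   0
  3   0   0   0   2   7  12  12

2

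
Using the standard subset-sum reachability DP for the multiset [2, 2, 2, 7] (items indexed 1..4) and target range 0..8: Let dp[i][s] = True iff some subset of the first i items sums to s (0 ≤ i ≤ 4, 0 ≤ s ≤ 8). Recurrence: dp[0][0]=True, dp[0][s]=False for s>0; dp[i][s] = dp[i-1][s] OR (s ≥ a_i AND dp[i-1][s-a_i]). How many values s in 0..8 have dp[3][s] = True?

i\s   0   1   2   3   4   5   6   7   8
  0   T   F   F   F   F   F   F   F   F
  1   T   F   T   F   F   F   F   F   F
  2   T   F   T   F   T   F   F   F   F
  3   T   F   T   F   T   F   T   F   F
  4   T   F   T   F   T   F   T   T   F

4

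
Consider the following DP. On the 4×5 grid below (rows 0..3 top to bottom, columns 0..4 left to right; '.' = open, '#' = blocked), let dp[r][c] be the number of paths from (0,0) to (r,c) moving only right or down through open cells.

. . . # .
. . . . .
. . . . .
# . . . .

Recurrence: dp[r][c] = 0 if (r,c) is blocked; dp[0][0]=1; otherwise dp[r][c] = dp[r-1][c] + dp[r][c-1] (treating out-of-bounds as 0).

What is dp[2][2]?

6

r\c   0   1   2   3   4
  0   1   1   1   0   0
  1   1   2   3   3   3
  2   1   3   6   9  12
  3   0   3   9  18  30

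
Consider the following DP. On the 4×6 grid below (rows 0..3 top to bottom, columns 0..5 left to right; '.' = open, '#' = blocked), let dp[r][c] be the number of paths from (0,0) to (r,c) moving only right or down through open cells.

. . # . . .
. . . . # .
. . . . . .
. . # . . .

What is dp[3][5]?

r\c   0   1   2   3   4   5
  0   1   1   0   0   0   0
  1   1   2   2   2   0   0
  2   1   3   5   7   7   7
  3   1   4   0   7  14  21

21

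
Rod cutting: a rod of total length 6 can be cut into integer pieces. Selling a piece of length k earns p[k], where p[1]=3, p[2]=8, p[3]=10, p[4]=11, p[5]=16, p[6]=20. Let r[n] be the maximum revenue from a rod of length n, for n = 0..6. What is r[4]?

   n    0    1    2    3    4    5    6
r[n]    0    3    8   11   16   19   24

16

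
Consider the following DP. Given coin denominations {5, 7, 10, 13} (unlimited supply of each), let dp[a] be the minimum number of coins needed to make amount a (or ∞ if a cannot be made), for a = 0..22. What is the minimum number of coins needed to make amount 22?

3

 a  0  1  2  3  4  5  6  7  8  9 10 11 12 13 14 15 16 17 18 19 20 21 22
dp  0  -  -  -  -  1  -  1  -  -  1  -  2  1  2  2  -  2  2  3  2  3  3
(- denotes ∞ / unreachable)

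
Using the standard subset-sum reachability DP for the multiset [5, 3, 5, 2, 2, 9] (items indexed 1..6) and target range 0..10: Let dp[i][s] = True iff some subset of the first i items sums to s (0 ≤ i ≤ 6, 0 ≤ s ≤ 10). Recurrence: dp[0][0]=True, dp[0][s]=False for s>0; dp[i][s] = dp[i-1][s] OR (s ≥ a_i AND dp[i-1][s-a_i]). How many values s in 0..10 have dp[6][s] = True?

9

i\s   0   1   2   3   4   5   6   7   8   9  10
  0   T   F   F   F   F   F   F   F   F   F   F
  1   T   F   F   F   F   T   F   F   F   F   F
  2   T   F   F   T   F   T   F   F   T   F   F
  3   T   F   F   T   F   T   F   F   T   F   T
  4   T   F   T   T   F   T   F   T   T   F   T
  5   T   F   T   T   T   T   F   T   T   T   T
  6   T   F   T   T   T   T   F   T   T   T   T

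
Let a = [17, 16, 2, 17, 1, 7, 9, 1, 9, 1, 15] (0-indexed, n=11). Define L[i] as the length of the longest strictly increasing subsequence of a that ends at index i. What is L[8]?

   i    0    1    2    3    4    5    6    7    8    9   10
a[i]   17   16    2   17    1    7    9    1    9    1   15
L[i]    1    1    1    2    1    2    3    1    3    1    4

3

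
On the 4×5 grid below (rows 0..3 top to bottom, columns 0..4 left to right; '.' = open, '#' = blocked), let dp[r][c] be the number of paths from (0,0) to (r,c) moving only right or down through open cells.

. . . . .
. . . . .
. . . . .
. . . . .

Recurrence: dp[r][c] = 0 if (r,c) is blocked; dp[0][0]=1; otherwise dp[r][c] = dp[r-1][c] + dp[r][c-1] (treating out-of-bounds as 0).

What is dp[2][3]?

r\c   0   1   2   3   4
  0   1   1   1   1   1
  1   1   2   3   4   5
  2   1   3   6  10  15
  3   1   4  10  20  35

10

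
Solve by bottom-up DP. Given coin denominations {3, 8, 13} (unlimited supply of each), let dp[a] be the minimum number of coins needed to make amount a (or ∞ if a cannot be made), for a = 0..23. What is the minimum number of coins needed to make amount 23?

6

 a  0  1  2  3  4  5  6  7  8  9 10 11 12 13 14 15 16 17 18 19 20 21 22 23
dp  0  -  -  1  -  -  2  -  1  3  -  2  4  1  3  5  2  4  6  3  5  2  4  6
(- denotes ∞ / unreachable)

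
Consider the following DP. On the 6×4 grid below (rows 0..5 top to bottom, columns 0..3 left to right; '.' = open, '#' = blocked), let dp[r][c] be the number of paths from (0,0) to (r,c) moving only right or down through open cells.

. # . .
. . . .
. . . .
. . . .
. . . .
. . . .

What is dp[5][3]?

35

r\c   0   1   2   3
  0   1   0   0   0
  1   1   1   1   1
  2   1   2   3   4
  3   1   3   6  10
  4   1   4  10  20
  5   1   5  15  35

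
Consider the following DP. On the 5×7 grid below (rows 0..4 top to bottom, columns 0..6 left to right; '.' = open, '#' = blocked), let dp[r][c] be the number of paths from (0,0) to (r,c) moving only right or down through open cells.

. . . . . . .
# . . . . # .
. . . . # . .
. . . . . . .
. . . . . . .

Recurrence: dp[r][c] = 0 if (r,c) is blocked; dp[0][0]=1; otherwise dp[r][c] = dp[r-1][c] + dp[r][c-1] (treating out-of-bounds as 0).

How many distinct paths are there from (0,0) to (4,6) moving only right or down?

46

r\c   0   1   2   3   4   5   6
  0   1   1   1   1   1   1   1
  1   0   1   2   3   4   0   1
  2   0   1   3   6   0   0   1
  3   0   1   4  10  10  10  11
  4   0   1   5  15  25  35  46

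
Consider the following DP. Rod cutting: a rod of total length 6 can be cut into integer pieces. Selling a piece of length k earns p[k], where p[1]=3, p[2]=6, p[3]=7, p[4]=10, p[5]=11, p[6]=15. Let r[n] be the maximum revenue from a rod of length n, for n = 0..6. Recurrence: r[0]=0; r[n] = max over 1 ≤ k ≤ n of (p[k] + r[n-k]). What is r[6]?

   n    0    1    2    3    4    5    6
r[n]    0    3    6    9   12   15   18

18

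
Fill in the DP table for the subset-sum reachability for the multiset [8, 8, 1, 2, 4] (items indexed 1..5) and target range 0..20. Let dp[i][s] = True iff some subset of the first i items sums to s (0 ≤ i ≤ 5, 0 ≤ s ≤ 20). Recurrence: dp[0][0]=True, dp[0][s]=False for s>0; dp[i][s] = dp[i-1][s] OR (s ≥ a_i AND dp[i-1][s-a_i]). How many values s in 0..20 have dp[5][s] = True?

21

i\s   0   1   2   3   4   5   6   7   8   9  10  11  12  13  14  15  16  17  18  19  20
  0   T   F   F   F   F   F   F   F   F   F   F   F   F   F   F   F   F   F   F   F   F
  1   T   F   F   F   F   F   F   F   T   F   F   F   F   F   F   F   F   F   F   F   F
  2   T   F   F   F   F   F   F   F   T   F   F   F   F   F   F   F   T   F   F   F   F
  3   T   T   F   F   F   F   F   F   T   T   F   F   F   F   F   F   T   T   F   F   F
  4   T   T   T   T   F   F   F   F   T   T   T   T   F   F   F   F   T   T   T   T   F
  5   T   T   T   T   T   T   T   T   T   T   T   T   T   T   T   T   T   T   T   T   T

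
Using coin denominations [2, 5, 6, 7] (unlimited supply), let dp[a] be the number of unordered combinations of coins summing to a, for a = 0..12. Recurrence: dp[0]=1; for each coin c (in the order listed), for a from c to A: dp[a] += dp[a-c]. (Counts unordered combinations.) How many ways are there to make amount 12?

after  coin     0     1     2     3     4     5     6     7     8     9    10    11    12
          2     1     0     1     0     1     0     1     0     1     0     1     0     1
          5     1     0     1     0     1     1     1     1     1     1     2     1     2
          6     1     0     1     0     1     1     2     1     2     1     3     2     4
          7     1     0     1     0     1     1     2     2     2     2     3     3     5

5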